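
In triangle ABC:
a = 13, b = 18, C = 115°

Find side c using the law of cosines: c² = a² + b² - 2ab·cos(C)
c² = 13² + 18² − 2·13·18·cos(115°)
cos(115°) ≈ -0.422618
c² ≈ 169 + 324 − 468·(-0.422618) ≈ 493 + 197.785 ≈ 690.785
c ≈ √690.785 ≈ 26.2828

c = 26.28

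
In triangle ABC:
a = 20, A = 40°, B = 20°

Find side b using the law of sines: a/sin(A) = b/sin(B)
a/sin(A) = b/sin(B)  ⇒  b = a·sin(B)/sin(A) = 20·sin(20°)/sin(40°)
sin(20°) ≈ 0.34202, sin(40°) ≈ 0.642788
b ≈ 20·0.34202/0.642788 ≈ 6.8404/0.642788 ≈ 10.6418

b = 10.64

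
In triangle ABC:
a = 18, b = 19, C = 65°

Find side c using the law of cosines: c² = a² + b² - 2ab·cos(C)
c² = 18² + 19² − 2·18·19·cos(65°)
cos(65°) ≈ 0.422618
c² ≈ 324 + 361 − 684·(0.422618) ≈ 685 − 289.071 ≈ 395.929
c ≈ √395.929 ≈ 19.898

c = 19.9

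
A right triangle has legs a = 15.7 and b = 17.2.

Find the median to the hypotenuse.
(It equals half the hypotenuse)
Hypotenuse c = √(a² + b²) = √(246.49 + 295.84) = √542.33 ≈ 23.288
Median to hypotenuse = c/2 ≈ 23.288/2 ≈ 11.644

Median = 11.64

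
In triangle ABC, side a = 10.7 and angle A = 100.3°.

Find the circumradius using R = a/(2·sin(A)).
R = a/(2·sin(A)) = 10.7/(2·sin(100.3°))
sin(100.3°) ≈ 0.983885
R ≈ 10.7/(2·0.983885) = 10.7/1.96777 ≈ 5.43763

R = 5.438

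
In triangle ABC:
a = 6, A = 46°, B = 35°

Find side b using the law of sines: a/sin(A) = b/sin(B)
a/sin(A) = b/sin(B)  ⇒  b = a·sin(B)/sin(A) = 6·sin(35°)/sin(46°)
sin(35°) ≈ 0.573576, sin(46°) ≈ 0.71934
b ≈ 6·0.573576/0.71934 ≈ 3.44146/0.71934 ≈ 4.78419

b = 4.784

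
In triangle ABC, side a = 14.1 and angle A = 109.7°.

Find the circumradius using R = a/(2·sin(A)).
R = a/(2·sin(A)) = 14.1/(2·sin(109.7°))
sin(109.7°) ≈ 0.941471
R ≈ 14.1/(2·0.941471) = 14.1/1.88294 ≈ 7.48829

R = 7.488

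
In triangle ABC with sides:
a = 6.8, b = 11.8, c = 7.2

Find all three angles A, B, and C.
Law of cosines for each angle (a² = 46.24, b² = 139.24, c² = 51.84):
cos(A) = (b² + c² − a²)/(2bc) = (139.24 + 51.84 − 46.24)/(2·11.8·7.2) = 144.84/169.92 ≈ 0.852401  ⇒  A ≈ 31.5262°
cos(B) = (a² + c² − b²)/(2ac) = (46.24 + 51.84 − 139.24)/(2·6.8·7.2) = -41.16/97.92 ≈ -0.420343  ⇒  B ≈ 114.856°
cos(C) = (a² + b² − c²)/(2ab) = (46.24 + 139.24 − 51.84)/(2·6.8·11.8) = 133.64/160.48 ≈ 0.832752  ⇒  C ≈ 33.6175°
Check: A + B + C ≈ 180°

A = 31.53°, B = 114.9°, C = 33.62°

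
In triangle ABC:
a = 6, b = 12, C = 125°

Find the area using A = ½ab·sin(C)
A = ½·a·b·sin(C) = ½·6·12·sin(125°)
sin(125°) ≈ 0.819152
A ≈ ½·72·0.819152 = 36·0.819152 ≈ 29.4895

Area = 29.49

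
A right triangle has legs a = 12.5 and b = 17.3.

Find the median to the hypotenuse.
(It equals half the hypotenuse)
Hypotenuse c = √(a² + b²) = √(156.25 + 299.29) = √455.54 ≈ 21.3434
Median to hypotenuse = c/2 ≈ 21.3434/2 ≈ 10.6717

Median = 10.67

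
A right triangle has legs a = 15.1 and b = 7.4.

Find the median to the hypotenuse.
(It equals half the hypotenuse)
Hypotenuse c = √(a² + b²) = √(228.01 + 54.76) = √282.77 ≈ 16.8158
Median to hypotenuse = c/2 ≈ 16.8158/2 ≈ 8.40788

Median = 8.408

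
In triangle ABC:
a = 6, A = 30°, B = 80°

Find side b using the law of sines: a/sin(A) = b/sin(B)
a/sin(A) = b/sin(B)  ⇒  b = a·sin(B)/sin(A) = 6·sin(80°)/sin(30°)
sin(80°) ≈ 0.984808, sin(30°) ≈ 0.5
b ≈ 6·0.984808/0.5 ≈ 5.90885/0.5 ≈ 11.8177

b = 11.82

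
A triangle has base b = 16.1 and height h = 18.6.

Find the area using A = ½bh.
A = ½·b·h = ½·16.1·18.6 = ½·299.46 = 149.73

Area = 149.73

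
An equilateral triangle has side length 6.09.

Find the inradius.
r = Area/s with s the semi-perimeter.
Area = (√3/4)·6.09² = (√3/4)·37.0881 ≈ 0.433013·37.0881 ≈ 16.0596
s = 3·6.09/2 = 9.135
r ≈ 16.0596/9.135 ≈ 1.75803
(Equivalently r = side/(2√3) = 6.09/3.4641 ≈ 1.75803.)

r = 1.758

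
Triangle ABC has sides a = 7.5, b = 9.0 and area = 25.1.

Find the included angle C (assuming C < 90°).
Area = ½·a·b·sin(C)  ⇒  sin(C) = 2·Area/(a·b) = 2·25.1/(7.5·9.0) = 50.2/67.5 ≈ 0.743704
C = arcsin(0.743704) ≈ 48.0479° (taking the acute solution since C < 90°)

C = 48.05°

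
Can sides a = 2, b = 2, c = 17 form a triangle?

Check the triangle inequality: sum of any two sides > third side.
a + b vs c: 2 + 2 = 4 ≤ 17  ✗
a + c vs b: 2 + 17 = 19 > 2  ✓
b + c vs a: 2 + 17 = 19 > 2  ✓

No: 2 + 2 = 4 is not > 17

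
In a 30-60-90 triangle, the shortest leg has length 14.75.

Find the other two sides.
In a 30-60-90 triangle the sides are in ratio 1 : √3 : 2 (short leg : long leg : hypotenuse).
Long leg = 14.75·√3 ≈ 14.75·1.73205 ≈ 25.5477
Hypotenuse = 2·14.75 = 29.5

Long leg = 14.75√3 = 25.55, Hypotenuse = 29.5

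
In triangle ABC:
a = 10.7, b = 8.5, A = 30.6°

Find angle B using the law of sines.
a/sin(A) = b/sin(B)  ⇒  sin(B) = b·sin(A)/a = 8.5·sin(30.6°)/10.7
sin(30.6°) ≈ 0.509041
sin(B) ≈ 8.5·0.509041/10.7 ≈ 4.32685/10.7 ≈ 0.404379
B = arcsin(0.404379) ≈ 23.8522°
(Since b ≤ a we need B ≤ A, so the obtuse alternative 180° − 23.8522° ≈ 156.148° is rejected.)

B = 23.85°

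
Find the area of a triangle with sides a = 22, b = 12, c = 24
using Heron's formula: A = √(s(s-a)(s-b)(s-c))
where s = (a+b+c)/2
s = (22 + 12 + 24)/2 = 58/2 = 29
s − a = 7, s − b = 17, s − c = 5
s(s−a)(s−b)(s−c) = 29·7·17·5 = 17255
Area = √17255 ≈ 131.358

s = 29.0, Area = 131.4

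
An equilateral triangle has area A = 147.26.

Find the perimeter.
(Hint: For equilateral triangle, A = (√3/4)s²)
A = (√3/4)s²  ⇒  s² = 4A/√3 = 4·147.26/√3 = 589.04/1.73205 ≈ 340.082
s ≈ √340.082 ≈ 18.4413
Perimeter = 3s ≈ 3·18.4413 ≈ 55.324

Perimeter = 55.32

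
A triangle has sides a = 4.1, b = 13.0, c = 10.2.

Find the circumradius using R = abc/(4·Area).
First find the area with Heron's formula.
s = (4.1 + 13.0 + 10.2)/2 = 13.65
Area = √(s(s−a)(s−b)(s−c)) = √(13.65·9.55·0.65·3.45) ≈ √292.327 ≈ 17.0976
abc = 4.1·13.0·10.2 = 543.66
R = abc/(4·Area) ≈ 543.66/(4·17.0976) = 543.66/68.3903 ≈ 7.94938

R = 7.949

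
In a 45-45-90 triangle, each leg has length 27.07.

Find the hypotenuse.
In a 45-45-90 triangle the sides are in ratio 1 : 1 : √2, so hypotenuse = leg·√2.
Hypotenuse = 27.07·√2 ≈ 27.07·1.41421 ≈ 38.2828

Hypotenuse = 27.07√2 = 38.28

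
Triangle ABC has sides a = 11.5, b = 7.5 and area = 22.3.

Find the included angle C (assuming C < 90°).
Area = ½·a·b·sin(C)  ⇒  sin(C) = 2·Area/(a·b) = 2·22.3/(11.5·7.5) = 44.6/86.25 ≈ 0.517101
C = arcsin(0.517101) ≈ 31.138° (taking the acute solution since C < 90°)

C = 31.14°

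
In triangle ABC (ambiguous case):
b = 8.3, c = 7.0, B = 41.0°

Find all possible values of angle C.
b/sin(B) = c/sin(C)  ⇒  sin(C) = c·sin(B)/b = 7.0·sin(41.0°)/8.3
sin(41.0°) ≈ 0.656059
sin(C) ≈ 7.0·0.656059/8.3 ≈ 4.59241/8.3 ≈ 0.553303
Candidate 1: C₁ = arcsin(0.553303) ≈ 33.5939°  →  A = 180° − 41.0° − 33.5939° ≈ 105.406° > 0, valid
Candidate 2: C₂ = 180° − C₁ ≈ 146.406°  →  A = 180° − 41.0° − 146.406° ≈ -7.4061° ≤ 0, not a valid triangle

C = 33.59° (one solution)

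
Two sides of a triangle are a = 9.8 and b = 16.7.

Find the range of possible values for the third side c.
Triangle inequality: |a − b| < c < a + b
|a − b| = |9.8 − 16.7| = 6.9
a + b = 9.8 + 16.7 = 26.5

6.9 < c < 26.5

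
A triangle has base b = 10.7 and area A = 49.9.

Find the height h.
A = ½·b·h  ⇒  h = 2A/b = 2·49.9/10.7 = 99.8/10.7 ≈ 9.3271

h = 9.327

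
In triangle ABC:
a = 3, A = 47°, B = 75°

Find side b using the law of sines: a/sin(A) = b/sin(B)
a/sin(A) = b/sin(B)  ⇒  b = a·sin(B)/sin(A) = 3·sin(75°)/sin(47°)
sin(75°) ≈ 0.965926, sin(47°) ≈ 0.731354
b ≈ 3·0.965926/0.731354 ≈ 2.89778/0.731354 ≈ 3.96221

b = 3.962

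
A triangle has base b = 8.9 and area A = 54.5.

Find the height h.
A = ½·b·h  ⇒  h = 2A/b = 2·54.5/8.9 = 109/8.9 ≈ 12.2472

h = 12.25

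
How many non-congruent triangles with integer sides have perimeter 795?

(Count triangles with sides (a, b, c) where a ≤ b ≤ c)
Let a ≤ b ≤ c with a + b + c = 795. The only binding inequality is a + b > c, i.e. 795 − c > c, so c < 795/2; and c ≥ 795/3 since c is the largest side.
So 265 ≤ c ≤ 397. For each c, b runs from ⌈(795 − c)/2⌉ up to c (then a = 795 − b − c satisfies 1 ≤ a ≤ b automatically), giving c − ⌈(795 − c)/2⌉ + 1 choices.
Summing over c: 1 + 2 + 4 + 5 + … + 197 + 199  (133 terms, c = 265, …, 397) = 13267
Check (closed form: nearest integer to p²/48 for even p, (p+3)²/48 for odd p): (795+3)²/48 = 798²/48 = 636804/48 ≈ 13266.75 → 13267

13267 triangles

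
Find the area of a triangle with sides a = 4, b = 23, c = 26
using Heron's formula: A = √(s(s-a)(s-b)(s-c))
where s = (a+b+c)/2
s = (4 + 23 + 26)/2 = 53/2 = 26.5
s − a = 22.5, s − b = 3.5, s − c = 0.5
s(s−a)(s−b)(s−c) = 26.5·22.5·3.5·0.5 = 1043.4375
Area = √1043.4375 ≈ 32.3023

s = 26.5, Area = 32.3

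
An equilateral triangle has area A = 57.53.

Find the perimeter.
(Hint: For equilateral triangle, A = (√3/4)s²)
A = (√3/4)s²  ⇒  s² = 4A/√3 = 4·57.53/√3 = 230.12/1.73205 ≈ 132.86
s ≈ √132.86 ≈ 11.5265
Perimeter = 3s ≈ 3·11.5265 ≈ 34.5795

Perimeter = 34.58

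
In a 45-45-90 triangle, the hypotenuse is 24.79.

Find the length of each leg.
In a 45-45-90 triangle hypotenuse = leg·√2, so leg = hypotenuse/√2.
Leg = 24.79/√2 ≈ 24.79/1.41421 ≈ 17.5292

Each leg = 17.53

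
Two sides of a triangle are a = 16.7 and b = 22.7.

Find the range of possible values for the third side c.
Triangle inequality: |a − b| < c < a + b
|a − b| = |16.7 − 22.7| = 6
a + b = 16.7 + 22.7 = 39.4

6 < c < 39.4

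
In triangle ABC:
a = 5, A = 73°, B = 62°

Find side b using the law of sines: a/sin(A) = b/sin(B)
a/sin(A) = b/sin(B)  ⇒  b = a·sin(B)/sin(A) = 5·sin(62°)/sin(73°)
sin(62°) ≈ 0.882948, sin(73°) ≈ 0.956305
b ≈ 5·0.882948/0.956305 ≈ 4.41474/0.956305 ≈ 4.61646

b = 4.616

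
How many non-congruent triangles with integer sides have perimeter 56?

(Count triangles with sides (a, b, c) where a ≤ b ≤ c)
Let a ≤ b ≤ c with a + b + c = 56. The only binding inequality is a + b > c, i.e. 56 − c > c, so c < 56/2; and c ≥ 56/3 since c is the largest side.
So 19 ≤ c ≤ 27. For each c, b runs from ⌈(56 − c)/2⌉ up to c (then a = 56 − b − c satisfies 1 ≤ a ≤ b automatically), giving c − ⌈(56 − c)/2⌉ + 1 choices.
Summing over c: 1 + 3 + 4 + 6 + 7 + 9 + 10 + 12 + 13 = 65
Check (closed form: nearest integer to p²/48 for even p, (p+3)²/48 for odd p): 56²/48 = 3136/48 ≈ 65.33 → 65

65 triangles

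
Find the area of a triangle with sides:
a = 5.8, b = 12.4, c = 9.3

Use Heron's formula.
s = (5.8 + 12.4 + 9.3)/2 = 27.5/2 = 13.75
s − a = 7.95, s − b = 1.35, s − c = 4.45
s(s−a)(s−b)(s−c) = 13.75·7.95·1.35·4.45 ≈ 656.695
Area = √656.695 ≈ 25.6261

Area = 25.63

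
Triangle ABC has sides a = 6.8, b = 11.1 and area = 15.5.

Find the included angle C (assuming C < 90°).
Area = ½·a·b·sin(C)  ⇒  sin(C) = 2·Area/(a·b) = 2·15.5/(6.8·11.1) = 31/75.48 ≈ 0.410705
C = arcsin(0.410705) ≈ 24.2491° (taking the acute solution since C < 90°)

C = 24.25°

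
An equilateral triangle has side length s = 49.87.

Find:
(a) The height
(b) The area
(a) The height splits the triangle into two 30-60-90 halves: h = s·√3/2 = 49.87·1.73205/2 ≈ 86.3774/2 ≈ 43.1887
(b) Area = (√3/4)·s² = (√3/4)·49.87² = (√3/4)·2487.0169 ≈ 0.433013·2487.0169 ≈ 1076.91

Height = 43.19, Area = 1077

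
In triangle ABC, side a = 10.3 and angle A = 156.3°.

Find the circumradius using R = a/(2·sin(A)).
R = a/(2·sin(A)) = 10.3/(2·sin(156.3°))
sin(156.3°) ≈ 0.401948
R ≈ 10.3/(2·0.401948) = 10.3/0.803896 ≈ 12.8126

R = 12.81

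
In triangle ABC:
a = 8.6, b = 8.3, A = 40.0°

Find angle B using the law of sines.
a/sin(A) = b/sin(B)  ⇒  sin(B) = b·sin(A)/a = 8.3·sin(40.0°)/8.6
sin(40.0°) ≈ 0.642788
sin(B) ≈ 8.3·0.642788/8.6 ≈ 5.33514/8.6 ≈ 0.620365
B = arcsin(0.620365) ≈ 38.3428°
(Since b ≤ a we need B ≤ A, so the obtuse alternative 180° − 38.3428° ≈ 141.657° is rejected.)

B = 38.34°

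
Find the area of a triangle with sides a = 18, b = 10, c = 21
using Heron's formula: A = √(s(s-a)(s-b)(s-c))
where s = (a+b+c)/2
s = (18 + 10 + 21)/2 = 49/2 = 24.5
s − a = 6.5, s − b = 14.5, s − c = 3.5
s(s−a)(s−b)(s−c) = 24.5·6.5·14.5·3.5 = 8081.9375
Area = √8081.9375 ≈ 89.8996

s = 24.5, Area = 89.9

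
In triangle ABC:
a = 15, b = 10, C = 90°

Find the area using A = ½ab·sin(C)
A = ½·a·b·sin(C) = ½·15·10·sin(90°)
sin(90°) ≈ 1
A ≈ ½·150·1 = 75·1 ≈ 75

Area = 75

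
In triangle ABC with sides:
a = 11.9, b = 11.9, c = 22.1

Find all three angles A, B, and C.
Law of cosines for each angle (a² = 141.61, b² = 141.61, c² = 488.41):
cos(A) = (b² + c² − a²)/(2bc) = (141.61 + 488.41 − 141.61)/(2·11.9·22.1) = 488.41/525.98 ≈ 0.928571  ⇒  A ≈ 21.7868°
cos(B) = (a² + c² − b²)/(2ac) = (141.61 + 488.41 − 141.61)/(2·11.9·22.1) = 488.41/525.98 ≈ 0.928571  ⇒  B ≈ 21.7868°
cos(C) = (a² + b² − c²)/(2ab) = (141.61 + 141.61 − 488.41)/(2·11.9·11.9) = -205.19/283.22 ≈ -0.72449  ⇒  C ≈ 136.426°
Check: A + B + C ≈ 180°

A = 21.79°, B = 21.79°, C = 136.4°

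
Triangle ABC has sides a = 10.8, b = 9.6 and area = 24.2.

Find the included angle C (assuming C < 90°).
Area = ½·a·b·sin(C)  ⇒  sin(C) = 2·Area/(a·b) = 2·24.2/(10.8·9.6) = 48.4/103.68 ≈ 0.466821
C = arcsin(0.466821) ≈ 27.8281° (taking the acute solution since C < 90°)

C = 27.83°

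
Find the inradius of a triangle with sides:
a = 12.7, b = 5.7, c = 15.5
r = Area/s where s is the semi-perimeter.
s = (12.7 + 5.7 + 15.5)/2 = 33.9/2 = 16.95
Area = √(s(s−a)(s−b)(s−c)) = √(16.95·4.25·11.25·1.45) ≈ √1175.11 ≈ 34.2799
r ≈ 34.2799/16.95 ≈ 2.02241

r = 2.022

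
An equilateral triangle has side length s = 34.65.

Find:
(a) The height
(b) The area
(a) The height splits the triangle into two 30-60-90 halves: h = s·√3/2 = 34.65·1.73205/2 ≈ 60.0156/2 ≈ 30.0078
(b) Area = (√3/4)·s² = (√3/4)·34.65² = (√3/4)·1200.6225 ≈ 0.433013·1200.6225 ≈ 519.885

Height = 30.01, Area = 519.9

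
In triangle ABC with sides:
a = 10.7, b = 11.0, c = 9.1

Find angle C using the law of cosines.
c² = a² + b² − 2ab·cos(C)  ⇒  cos(C) = (a² + b² − c²)/(2ab)
cos(C) = (10.7² + 11.0² − 9.1²)/(2·10.7·11.0) = (114.49 + 121 − 82.81)/235.4 = 152.68/235.4 ≈ 0.648598
C = arccos(0.648598) ≈ 49.564°

C = 49.56°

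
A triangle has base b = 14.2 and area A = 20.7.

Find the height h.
A = ½·b·h  ⇒  h = 2A/b = 2·20.7/14.2 = 41.4/14.2 ≈ 2.91549

h = 2.915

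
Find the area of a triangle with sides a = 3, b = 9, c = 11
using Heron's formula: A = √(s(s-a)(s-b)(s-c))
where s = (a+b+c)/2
s = (3 + 9 + 11)/2 = 23/2 = 11.5
s − a = 8.5, s − b = 2.5, s − c = 0.5
s(s−a)(s−b)(s−c) = 11.5·8.5·2.5·0.5 = 122.1875
Area = √122.1875 ≈ 11.0538

s = 11.5, Area = 11.05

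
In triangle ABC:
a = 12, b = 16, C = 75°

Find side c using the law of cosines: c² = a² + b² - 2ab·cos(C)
c² = 12² + 16² − 2·12·16·cos(75°)
cos(75°) ≈ 0.258819
c² ≈ 144 + 256 − 384·(0.258819) ≈ 400 − 99.3865 ≈ 300.613
c ≈ √300.613 ≈ 17.3382

c = 17.34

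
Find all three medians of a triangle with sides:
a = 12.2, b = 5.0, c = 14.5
Median formula: m_a = ½√(2b² + 2c² − a²) (and cyclically). a² = 148.84, b² = 25, c² = 210.25.
m_a = ½√(2·25 + 2·210.25 − 148.84) = ½√321.66 ≈ ½·17.9349 ≈ 8.96744
m_b = ½√(2·148.84 + 2·210.25 − 25) = ½√693.18 ≈ ½·26.3283 ≈ 13.1642
m_c = ½√(2·148.84 + 2·25 − 210.25) = ½√137.43 ≈ ½·11.7231 ≈ 5.86153

m_a = 8.967, m_b = 13.16, m_c = 5.862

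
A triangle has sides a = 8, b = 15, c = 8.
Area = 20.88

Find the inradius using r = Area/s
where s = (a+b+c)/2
s = (8 + 15 + 8)/2 = 31/2 = 15.5
r = Area/s = 20.88/15.5 ≈ 1.3471

r = 1.347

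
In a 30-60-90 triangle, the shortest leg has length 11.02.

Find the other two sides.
In a 30-60-90 triangle the sides are in ratio 1 : √3 : 2 (short leg : long leg : hypotenuse).
Long leg = 11.02·√3 ≈ 11.02·1.73205 ≈ 19.0872
Hypotenuse = 2·11.02 = 22.04

Long leg = 11.02√3 = 19.09, Hypotenuse = 22.04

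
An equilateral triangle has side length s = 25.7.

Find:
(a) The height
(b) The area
(a) The height splits the triangle into two 30-60-90 halves: h = s·√3/2 = 25.7·1.73205/2 ≈ 44.5137/2 ≈ 22.2569
(b) Area = (√3/4)·s² = (√3/4)·25.7² = (√3/4)·660.49 ≈ 0.433013·660.49 ≈ 286.001

Height = 22.26, Area = 286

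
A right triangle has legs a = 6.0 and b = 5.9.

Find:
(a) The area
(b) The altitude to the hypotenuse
(a) The legs are perpendicular, so Area = ½·a·b = ½·6.0·5.9 = ½·35.4 = 17.7
(b) Hypotenuse c = √(a² + b²) = √(36 + 34.81) = √70.81 ≈ 8.41487
    Area = ½·c·h_c  ⇒  h_c = 2·Area/c = 35.4/8.41487 ≈ 4.20684

Area = 17.7, h_c = 4.207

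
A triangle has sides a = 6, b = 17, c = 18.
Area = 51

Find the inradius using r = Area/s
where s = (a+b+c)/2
s = (6 + 17 + 18)/2 = 41/2 = 20.5
r = Area/s = 51/20.5 ≈ 2.4878

r = 2.488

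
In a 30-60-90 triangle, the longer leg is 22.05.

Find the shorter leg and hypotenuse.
In a 30-60-90 triangle the sides are in ratio 1 : √3 : 2, so short leg = long leg/√3 and hypotenuse = 2·(short leg).
Short leg = 22.05/√3 ≈ 22.05/1.73205 ≈ 12.7306
Hypotenuse = 2·12.7306 ≈ 25.4611

Short leg = 12.73, Hypotenuse = 25.46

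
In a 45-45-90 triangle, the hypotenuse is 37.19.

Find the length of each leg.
In a 45-45-90 triangle hypotenuse = leg·√2, so leg = hypotenuse/√2.
Leg = 37.19/√2 ≈ 37.19/1.41421 ≈ 26.2973

Each leg = 26.3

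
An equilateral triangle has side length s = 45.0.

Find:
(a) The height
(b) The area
(a) The height splits the triangle into two 30-60-90 halves: h = s·√3/2 = 45.0·1.73205/2 ≈ 77.9423/2 ≈ 38.9711
(b) Area = (√3/4)·s² = (√3/4)·45.0² = (√3/4)·2025 ≈ 0.433013·2025 ≈ 876.851

Height = 38.97, Area = 876.9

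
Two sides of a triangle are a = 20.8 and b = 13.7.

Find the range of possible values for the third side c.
Triangle inequality: |a − b| < c < a + b
|a − b| = |20.8 − 13.7| = 7.1
a + b = 20.8 + 13.7 = 34.5

7.1 < c < 34.5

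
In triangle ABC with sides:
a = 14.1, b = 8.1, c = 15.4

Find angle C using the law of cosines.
c² = a² + b² − 2ab·cos(C)  ⇒  cos(C) = (a² + b² − c²)/(2ab)
cos(C) = (14.1² + 8.1² − 15.4²)/(2·14.1·8.1) = (198.81 + 65.61 − 237.16)/228.42 = 27.26/228.42 ≈ 0.119342
C = arccos(0.119342) ≈ 83.1459°

C = 83.15°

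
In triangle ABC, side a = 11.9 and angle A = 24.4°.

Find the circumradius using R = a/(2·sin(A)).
R = a/(2·sin(A)) = 11.9/(2·sin(24.4°))
sin(24.4°) ≈ 0.413104
R ≈ 11.9/(2·0.413104) = 11.9/0.826209 ≈ 14.4031

R = 14.4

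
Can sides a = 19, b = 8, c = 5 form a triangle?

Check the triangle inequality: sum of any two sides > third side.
a + b vs c: 19 + 8 = 27 > 5  ✓
a + c vs b: 19 + 5 = 24 > 8  ✓
b + c vs a: 8 + 5 = 13 ≤ 19  ✗

No: 8 + 5 = 13 is not > 19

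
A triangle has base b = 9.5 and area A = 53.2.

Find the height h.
A = ½·b·h  ⇒  h = 2A/b = 2·53.2/9.5 = 106.4/9.5 ≈ 11.2

h = 11.2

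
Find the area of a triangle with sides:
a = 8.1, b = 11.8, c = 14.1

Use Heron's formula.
s = (8.1 + 11.8 + 14.1)/2 = 34/2 = 17
s − a = 8.9, s − b = 5.2, s − c = 2.9
s(s−a)(s−b)(s−c) = 17·8.9·5.2·2.9 ≈ 2281.6
Area = √2281.6 ≈ 47.7661

Area = 47.77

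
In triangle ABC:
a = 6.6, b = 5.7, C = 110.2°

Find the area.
Two sides and the included angle (SAS): A = ½·a·b·sin(C) = ½·6.6·5.7·sin(110.2°)
sin(110.2°) ≈ 0.938493
A ≈ ½·37.62·0.938493 = 18.81·0.938493 ≈ 17.6531

Area = 17.65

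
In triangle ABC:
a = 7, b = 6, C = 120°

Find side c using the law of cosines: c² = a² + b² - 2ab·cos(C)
c² = 7² + 6² − 2·7·6·cos(120°)
cos(120°) ≈ -0.5
c² ≈ 49 + 36 − 84·(-0.5) ≈ 85 + 42 ≈ 127
c ≈ √127 ≈ 11.2694

c = 11.27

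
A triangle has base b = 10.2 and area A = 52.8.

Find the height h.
A = ½·b·h  ⇒  h = 2A/b = 2·52.8/10.2 = 105.6/10.2 ≈ 10.3529

h = 10.35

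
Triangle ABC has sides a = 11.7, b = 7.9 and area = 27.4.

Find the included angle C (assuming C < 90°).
Area = ½·a·b·sin(C)  ⇒  sin(C) = 2·Area/(a·b) = 2·27.4/(11.7·7.9) = 54.8/92.43 ≈ 0.592881
C = arcsin(0.592881) ≈ 36.3617° (taking the acute solution since C < 90°)

C = 36.36°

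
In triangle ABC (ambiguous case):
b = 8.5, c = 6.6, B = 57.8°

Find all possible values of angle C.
b/sin(B) = c/sin(C)  ⇒  sin(C) = c·sin(B)/b = 6.6·sin(57.8°)/8.5
sin(57.8°) ≈ 0.846193
sin(C) ≈ 6.6·0.846193/8.5 ≈ 5.58487/8.5 ≈ 0.657044
Candidate 1: C₁ = arcsin(0.657044) ≈ 41.0748°  →  A = 180° − 57.8° − 41.0748° ≈ 81.1252° > 0, valid
Candidate 2: C₂ = 180° − C₁ ≈ 138.925°  →  A = 180° − 57.8° − 138.925° ≈ -16.7252° ≤ 0, not a valid triangle

C = 41.07° (one solution)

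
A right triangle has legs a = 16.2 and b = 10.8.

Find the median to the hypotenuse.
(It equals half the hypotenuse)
Hypotenuse c = √(a² + b²) = √(262.44 + 116.64) = √379.08 ≈ 19.47
Median to hypotenuse = c/2 ≈ 19.47/2 ≈ 9.73499

Median = 9.735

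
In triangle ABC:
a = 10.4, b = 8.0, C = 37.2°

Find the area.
Two sides and the included angle (SAS): A = ½·a·b·sin(C) = ½·10.4·8.0·sin(37.2°)
sin(37.2°) ≈ 0.604599
A ≈ ½·83.2·0.604599 = 41.6·0.604599 ≈ 25.1513

Area = 25.15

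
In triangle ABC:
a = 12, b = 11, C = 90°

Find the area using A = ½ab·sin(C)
A = ½·a·b·sin(C) = ½·12·11·sin(90°)
sin(90°) ≈ 1
A ≈ ½·132·1 = 66·1 ≈ 66

Area = 66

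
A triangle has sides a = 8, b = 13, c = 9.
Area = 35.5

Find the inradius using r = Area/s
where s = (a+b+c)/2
s = (8 + 13 + 9)/2 = 30/2 = 15
r = Area/s = 35.5/15 ≈ 2.36667

r = 2.367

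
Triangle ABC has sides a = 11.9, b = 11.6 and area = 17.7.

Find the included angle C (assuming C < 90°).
Area = ½·a·b·sin(C)  ⇒  sin(C) = 2·Area/(a·b) = 2·17.7/(11.9·11.6) = 35.4/138.04 ≈ 0.256447
C = arcsin(0.256447) ≈ 14.8594° (taking the acute solution since C < 90°)

C = 14.86°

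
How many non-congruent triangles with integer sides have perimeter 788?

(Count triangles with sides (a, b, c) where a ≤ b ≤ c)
Let a ≤ b ≤ c with a + b + c = 788. The only binding inequality is a + b > c, i.e. 788 − c > c, so c < 788/2; and c ≥ 788/3 since c is the largest side.
So 263 ≤ c ≤ 393. For each c, b runs from ⌈(788 − c)/2⌉ up to c (then a = 788 − b − c satisfies 1 ≤ a ≤ b automatically), giving c − ⌈(788 − c)/2⌉ + 1 choices.
Summing over c: 1 + 3 + 4 + 6 + … + 195 + 196  (131 terms, c = 263, …, 393) = 12936
Check (closed form: nearest integer to p²/48 for even p, (p+3)²/48 for odd p): 788²/48 = 620944/48 ≈ 12936.33 → 12936

12936 triangles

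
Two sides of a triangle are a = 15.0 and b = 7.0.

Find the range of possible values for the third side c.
Triangle inequality: |a − b| < c < a + b
|a − b| = |15.0 − 7.0| = 8
a + b = 15.0 + 7.0 = 22

8 < c < 22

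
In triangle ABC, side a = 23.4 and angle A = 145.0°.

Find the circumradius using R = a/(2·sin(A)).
R = a/(2·sin(A)) = 23.4/(2·sin(145.0°))
sin(145.0°) ≈ 0.573576
R ≈ 23.4/(2·0.573576) = 23.4/1.14715 ≈ 20.3983

R = 20.4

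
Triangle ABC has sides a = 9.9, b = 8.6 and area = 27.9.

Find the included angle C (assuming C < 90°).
Area = ½·a·b·sin(C)  ⇒  sin(C) = 2·Area/(a·b) = 2·27.9/(9.9·8.6) = 55.8/85.14 ≈ 0.655391
C = arcsin(0.655391) ≈ 40.9493° (taking the acute solution since C < 90°)

C = 40.95°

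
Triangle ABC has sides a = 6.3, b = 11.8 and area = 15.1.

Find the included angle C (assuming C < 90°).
Area = ½·a·b·sin(C)  ⇒  sin(C) = 2·Area/(a·b) = 2·15.1/(6.3·11.8) = 30.2/74.34 ≈ 0.406242
C = arcsin(0.406242) ≈ 23.969° (taking the acute solution since C < 90°)

C = 23.97°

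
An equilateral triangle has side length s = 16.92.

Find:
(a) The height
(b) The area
(a) The height splits the triangle into two 30-60-90 halves: h = s·√3/2 = 16.92·1.73205/2 ≈ 29.3063/2 ≈ 14.6531
(b) Area = (√3/4)·s² = (√3/4)·16.92² = (√3/4)·286.2864 ≈ 0.433013·286.2864 ≈ 123.966

Height = 14.65, Area = 124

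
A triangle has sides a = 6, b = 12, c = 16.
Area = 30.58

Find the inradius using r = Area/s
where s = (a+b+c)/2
s = (6 + 12 + 16)/2 = 34/2 = 17
r = Area/s = 30.58/17 ≈ 1.79882

r = 1.799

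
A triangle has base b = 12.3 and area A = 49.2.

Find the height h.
A = ½·b·h  ⇒  h = 2A/b = 2·49.2/12.3 = 98.4/12.3 ≈ 8

h = 8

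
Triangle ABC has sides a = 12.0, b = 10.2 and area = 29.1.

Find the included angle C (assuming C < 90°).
Area = ½·a·b·sin(C)  ⇒  sin(C) = 2·Area/(a·b) = 2·29.1/(12.0·10.2) = 58.2/122.4 ≈ 0.47549
C = arcsin(0.47549) ≈ 28.3913° (taking the acute solution since C < 90°)

C = 28.39°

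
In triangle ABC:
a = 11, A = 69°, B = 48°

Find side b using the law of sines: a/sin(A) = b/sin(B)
a/sin(A) = b/sin(B)  ⇒  b = a·sin(B)/sin(A) = 11·sin(48°)/sin(69°)
sin(48°) ≈ 0.743145, sin(69°) ≈ 0.93358
b ≈ 11·0.743145/0.93358 ≈ 8.17459/0.93358 ≈ 8.75617

b = 8.756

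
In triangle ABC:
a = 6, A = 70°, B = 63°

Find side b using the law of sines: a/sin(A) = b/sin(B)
a/sin(A) = b/sin(B)  ⇒  b = a·sin(B)/sin(A) = 6·sin(63°)/sin(70°)
sin(63°) ≈ 0.891007, sin(70°) ≈ 0.939693
b ≈ 6·0.891007/0.939693 ≈ 5.34604/0.939693 ≈ 5.68914

b = 5.689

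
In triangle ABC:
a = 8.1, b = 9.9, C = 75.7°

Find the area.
Two sides and the included angle (SAS): A = ½·a·b·sin(C) = ½·8.1·9.9·sin(75.7°)
sin(75.7°) ≈ 0.969016
A ≈ ½·80.19·0.969016 = 40.095·0.969016 ≈ 38.8527

Area = 38.85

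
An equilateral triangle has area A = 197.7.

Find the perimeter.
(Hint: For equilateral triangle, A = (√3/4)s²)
A = (√3/4)s²  ⇒  s² = 4A/√3 = 4·197.7/√3 = 790.8/1.73205 ≈ 456.569
s ≈ √456.569 ≈ 21.3675
Perimeter = 3s ≈ 3·21.3675 ≈ 64.1024

Perimeter = 64.1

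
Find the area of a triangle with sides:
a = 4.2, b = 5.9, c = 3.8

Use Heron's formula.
s = (4.2 + 5.9 + 3.8)/2 = 13.9/2 = 6.95
s − a = 2.75, s − b = 1.05, s − c = 3.15
s(s−a)(s−b)(s−c) = 6.95·2.75·1.05·3.15 ≈ 63.2146
Area = √63.2146 ≈ 7.95076

Area = 7.951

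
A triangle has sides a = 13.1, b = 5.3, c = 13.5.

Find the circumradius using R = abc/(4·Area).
First find the area with Heron's formula.
s = (13.1 + 5.3 + 13.5)/2 = 15.95
Area = √(s(s−a)(s−b)(s−c)) = √(15.95·2.85·10.65·2.45) ≈ √1186.1 ≈ 34.4398
abc = 13.1·5.3·13.5 = 937.305
R = abc/(4·Area) ≈ 937.305/(4·34.4398) = 937.305/137.759 ≈ 6.80394

R = 6.804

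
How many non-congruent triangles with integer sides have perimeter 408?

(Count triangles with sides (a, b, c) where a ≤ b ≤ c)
Let a ≤ b ≤ c with a + b + c = 408. The only binding inequality is a + b > c, i.e. 408 − c > c, so c < 408/2; and c ≥ 408/3 since c is the largest side.
So 136 ≤ c ≤ 203. For each c, b runs from ⌈(408 − c)/2⌉ up to c (then a = 408 − b − c satisfies 1 ≤ a ≤ b automatically), giving c − ⌈(408 − c)/2⌉ + 1 choices.
Summing over c: 1 + 2 + 4 + 5 + … + 100 + 101  (68 terms, c = 136, …, 203) = 3468
Check (closed form: nearest integer to p²/48 for even p, (p+3)²/48 for odd p): 408²/48 = 166464/48 ≈ 3468.00 → 3468

3468 triangles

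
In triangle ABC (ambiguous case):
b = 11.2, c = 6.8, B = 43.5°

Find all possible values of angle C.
b/sin(B) = c/sin(C)  ⇒  sin(C) = c·sin(B)/b = 6.8·sin(43.5°)/11.2
sin(43.5°) ≈ 0.688355
sin(C) ≈ 6.8·0.688355/11.2 ≈ 4.68081/11.2 ≈ 0.41793
Candidate 1: C₁ = arcsin(0.41793) ≈ 24.7039°  →  A = 180° − 43.5° − 24.7039° ≈ 111.796° > 0, valid
Candidate 2: C₂ = 180° − C₁ ≈ 155.296°  →  A = 180° − 43.5° − 155.296° ≈ -18.7961° ≤ 0, not a valid triangle

C = 24.7° (one solution)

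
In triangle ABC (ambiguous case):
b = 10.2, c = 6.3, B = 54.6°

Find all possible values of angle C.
b/sin(B) = c/sin(C)  ⇒  sin(C) = c·sin(B)/b = 6.3·sin(54.6°)/10.2
sin(54.6°) ≈ 0.815128
sin(C) ≈ 6.3·0.815128/10.2 ≈ 5.13531/10.2 ≈ 0.503461
Candidate 1: C₁ = arcsin(0.503461) ≈ 30.2293°  →  A = 180° − 54.6° − 30.2293° ≈ 95.1707° > 0, valid
Candidate 2: C₂ = 180° − C₁ ≈ 149.771°  →  A = 180° − 54.6° − 149.771° ≈ -24.3707° ≤ 0, not a valid triangle

C = 30.23° (one solution)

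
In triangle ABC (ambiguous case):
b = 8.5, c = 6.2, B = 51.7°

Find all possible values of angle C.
b/sin(B) = c/sin(C)  ⇒  sin(C) = c·sin(B)/b = 6.2·sin(51.7°)/8.5
sin(51.7°) ≈ 0.784776
sin(C) ≈ 6.2·0.784776/8.5 ≈ 4.86561/8.5 ≈ 0.572425
Candidate 1: C₁ = arcsin(0.572425) ≈ 34.9195°  →  A = 180° − 51.7° − 34.9195° ≈ 93.3805° > 0, valid
Candidate 2: C₂ = 180° − C₁ ≈ 145.08°  →  A = 180° − 51.7° − 145.08° ≈ -16.7805° ≤ 0, not a valid triangle

C = 34.92° (one solution)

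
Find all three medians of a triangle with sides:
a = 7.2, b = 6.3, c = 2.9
Median formula: m_a = ½√(2b² + 2c² − a²) (and cyclically). a² = 51.84, b² = 39.69, c² = 8.41.
m_a = ½√(2·39.69 + 2·8.41 − 51.84) = ½√44.36 ≈ ½·6.66033 ≈ 3.33017
m_b = ½√(2·51.84 + 2·8.41 − 39.69) = ½√80.81 ≈ ½·8.98944 ≈ 4.49472
m_c = ½√(2·51.84 + 2·39.69 − 8.41) = ½√174.65 ≈ ½·13.2155 ≈ 6.60776

m_a = 3.33, m_b = 4.495, m_c = 6.608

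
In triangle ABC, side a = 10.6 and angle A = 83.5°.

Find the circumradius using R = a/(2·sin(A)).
R = a/(2·sin(A)) = 10.6/(2·sin(83.5°))
sin(83.5°) ≈ 0.993572
R ≈ 10.6/(2·0.993572) = 10.6/1.98714 ≈ 5.33429

R = 5.334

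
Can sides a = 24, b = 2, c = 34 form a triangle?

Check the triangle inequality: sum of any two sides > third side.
a + b vs c: 24 + 2 = 26 ≤ 34  ✗
a + c vs b: 24 + 34 = 58 > 2  ✓
b + c vs a: 2 + 34 = 36 > 24  ✓

No: 24 + 2 = 26 is not > 34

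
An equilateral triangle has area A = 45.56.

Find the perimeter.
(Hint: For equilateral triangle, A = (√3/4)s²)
A = (√3/4)s²  ⇒  s² = 4A/√3 = 4·45.56/√3 = 182.24/1.73205 ≈ 105.216
s ≈ √105.216 ≈ 10.2575
Perimeter = 3s ≈ 3·10.2575 ≈ 30.7725

Perimeter = 30.77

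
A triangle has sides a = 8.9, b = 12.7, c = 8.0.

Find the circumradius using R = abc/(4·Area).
First find the area with Heron's formula.
s = (8.9 + 12.7 + 8.0)/2 = 14.8
Area = √(s(s−a)(s−b)(s−c)) = √(14.8·5.9·2.1·6.8) ≈ √1246.93 ≈ 35.3119
abc = 8.9·12.7·8.0 = 904.24
R = abc/(4·Area) ≈ 904.24/(4·35.3119) = 904.24/141.248 ≈ 6.40181

R = 6.402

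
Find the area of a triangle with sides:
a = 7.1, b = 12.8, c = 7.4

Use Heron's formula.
s = (7.1 + 12.8 + 7.4)/2 = 27.3/2 = 13.65
s − a = 6.55, s − b = 0.85, s − c = 6.25
s(s−a)(s−b)(s−c) = 13.65·6.55·0.85·6.25 ≈ 474.977
Area = √474.977 ≈ 21.794

Area = 21.79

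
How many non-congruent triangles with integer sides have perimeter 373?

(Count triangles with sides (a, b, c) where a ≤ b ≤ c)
Let a ≤ b ≤ c with a + b + c = 373. The only binding inequality is a + b > c, i.e. 373 − c > c, so c < 373/2; and c ≥ 373/3 since c is the largest side.
So 125 ≤ c ≤ 186. For each c, b runs from ⌈(373 − c)/2⌉ up to c (then a = 373 − b − c satisfies 1 ≤ a ≤ b automatically), giving c − ⌈(373 − c)/2⌉ + 1 choices.
Summing over c: 2 + 3 + 5 + 6 + … + 92 + 93  (62 terms, c = 125, …, 186) = 2945
Check (closed form: nearest integer to p²/48 for even p, (p+3)²/48 for odd p): (373+3)²/48 = 376²/48 = 141376/48 ≈ 2945.33 → 2945

2945 triangles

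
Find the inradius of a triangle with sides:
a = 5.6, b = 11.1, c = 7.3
r = Area/s where s is the semi-perimeter.
s = (5.6 + 11.1 + 7.3)/2 = 24/2 = 12
Area = √(s(s−a)(s−b)(s−c)) = √(12·6.4·0.9·4.7) ≈ √324.864 ≈ 18.024
r ≈ 18.024/12 ≈ 1.502

r = 1.502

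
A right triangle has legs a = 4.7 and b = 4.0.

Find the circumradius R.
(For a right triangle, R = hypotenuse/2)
Hypotenuse c = √(a² + b²) = √(22.09 + 16) = √38.09 ≈ 6.17171
R = c/2 ≈ 6.17171/2 ≈ 3.08585

R = 3.086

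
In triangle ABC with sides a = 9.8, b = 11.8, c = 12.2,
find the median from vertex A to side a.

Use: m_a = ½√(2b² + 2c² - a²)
m_a = ½√(2·11.8² + 2·12.2² − 9.8²) = ½√(2·139.24 + 2·148.84 − 96.04) = ½√(278.48 + 297.68 − 96.04) = ½√480.12
√480.12 ≈ 21.9116, so m_a ≈ 10.9558

m_a = 10.96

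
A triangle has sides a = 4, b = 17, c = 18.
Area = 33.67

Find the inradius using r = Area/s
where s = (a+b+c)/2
s = (4 + 17 + 18)/2 = 39/2 = 19.5
r = Area/s = 33.67/19.5 ≈ 1.72667

r = 1.727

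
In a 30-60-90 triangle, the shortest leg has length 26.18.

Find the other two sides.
In a 30-60-90 triangle the sides are in ratio 1 : √3 : 2 (short leg : long leg : hypotenuse).
Long leg = 26.18·√3 ≈ 26.18·1.73205 ≈ 45.3451
Hypotenuse = 2·26.18 = 52.36

Long leg = 26.18√3 = 45.35, Hypotenuse = 52.36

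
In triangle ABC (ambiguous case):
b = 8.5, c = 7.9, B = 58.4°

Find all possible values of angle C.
b/sin(B) = c/sin(C)  ⇒  sin(C) = c·sin(B)/b = 7.9·sin(58.4°)/8.5
sin(58.4°) ≈ 0.851727
sin(C) ≈ 7.9·0.851727/8.5 ≈ 6.72864/8.5 ≈ 0.791605
Candidate 1: C₁ = arcsin(0.791605) ≈ 52.3358°  →  A = 180° − 58.4° − 52.3358° ≈ 69.2642° > 0, valid
Candidate 2: C₂ = 180° − C₁ ≈ 127.664°  →  A = 180° − 58.4° − 127.664° ≈ -6.0642° ≤ 0, not a valid triangle

C = 52.34° (one solution)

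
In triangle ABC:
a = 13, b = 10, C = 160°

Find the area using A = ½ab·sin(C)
A = ½·a·b·sin(C) = ½·13·10·sin(160°)
sin(160°) ≈ 0.34202
A ≈ ½·130·0.34202 = 65·0.34202 ≈ 22.2313

Area = 22.23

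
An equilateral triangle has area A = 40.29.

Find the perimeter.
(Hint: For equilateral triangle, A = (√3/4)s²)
A = (√3/4)s²  ⇒  s² = 4A/√3 = 4·40.29/√3 = 161.16/1.73205 ≈ 93.0458
s ≈ √93.0458 ≈ 9.64602
Perimeter = 3s ≈ 3·9.64602 ≈ 28.9381

Perimeter = 28.94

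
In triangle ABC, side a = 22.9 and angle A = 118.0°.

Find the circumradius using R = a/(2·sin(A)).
R = a/(2·sin(A)) = 22.9/(2·sin(118.0°))
sin(118.0°) ≈ 0.882948
R ≈ 22.9/(2·0.882948) = 22.9/1.7659 ≈ 12.9679

R = 12.97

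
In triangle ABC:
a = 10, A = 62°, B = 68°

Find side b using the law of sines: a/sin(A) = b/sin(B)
a/sin(A) = b/sin(B)  ⇒  b = a·sin(B)/sin(A) = 10·sin(68°)/sin(62°)
sin(68°) ≈ 0.927184, sin(62°) ≈ 0.882948
b ≈ 10·0.927184/0.882948 ≈ 9.27184/0.882948 ≈ 10.501

b = 10.5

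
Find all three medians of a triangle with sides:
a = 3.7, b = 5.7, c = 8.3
Median formula: m_a = ½√(2b² + 2c² − a²) (and cyclically). a² = 13.69, b² = 32.49, c² = 68.89.
m_a = ½√(2·32.49 + 2·68.89 − 13.69) = ½√189.07 ≈ ½·13.7503 ≈ 6.87514
m_b = ½√(2·13.69 + 2·68.89 − 32.49) = ½√132.67 ≈ ½·11.5182 ≈ 5.75912
m_c = ½√(2·13.69 + 2·32.49 − 68.89) = ½√23.47 ≈ ½·4.84458 ≈ 2.42229

m_a = 6.875, m_b = 5.759, m_c = 2.422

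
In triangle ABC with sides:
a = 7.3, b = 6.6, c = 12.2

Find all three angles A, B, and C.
Law of cosines for each angle (a² = 53.29, b² = 43.56, c² = 148.84):
cos(A) = (b² + c² − a²)/(2bc) = (43.56 + 148.84 − 53.29)/(2·6.6·12.2) = 139.11/161.04 ≈ 0.863823  ⇒  A ≈ 30.2515°
cos(B) = (a² + c² − b²)/(2ac) = (53.29 + 148.84 − 43.56)/(2·7.3·12.2) = 158.57/178.12 ≈ 0.890243  ⇒  B ≈ 27.0963°
cos(C) = (a² + b² − c²)/(2ab) = (53.29 + 43.56 − 148.84)/(2·7.3·6.6) = -51.99/96.36 ≈ -0.539539  ⇒  C ≈ 122.652°
Check: A + B + C ≈ 180°

A = 30.25°, B = 27.1°, C = 122.7°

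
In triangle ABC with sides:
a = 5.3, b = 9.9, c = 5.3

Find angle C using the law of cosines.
c² = a² + b² − 2ab·cos(C)  ⇒  cos(C) = (a² + b² − c²)/(2ab)
cos(C) = (5.3² + 9.9² − 5.3²)/(2·5.3·9.9) = (28.09 + 98.01 − 28.09)/104.94 = 98.01/104.94 ≈ 0.933962
C = arccos(0.933962) ≈ 20.9389°

C = 20.94°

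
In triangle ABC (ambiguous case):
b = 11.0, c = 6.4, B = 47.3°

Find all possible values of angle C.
b/sin(B) = c/sin(C)  ⇒  sin(C) = c·sin(B)/b = 6.4·sin(47.3°)/11.0
sin(47.3°) ≈ 0.734915
sin(C) ≈ 6.4·0.734915/11.0 ≈ 4.70345/11.0 ≈ 0.427587
Candidate 1: C₁ = arcsin(0.427587) ≈ 25.3145°  →  A = 180° − 47.3° − 25.3145° ≈ 107.385° > 0, valid
Candidate 2: C₂ = 180° − C₁ ≈ 154.685°  →  A = 180° − 47.3° − 154.685° ≈ -21.9855° ≤ 0, not a valid triangle

C = 25.31° (one solution)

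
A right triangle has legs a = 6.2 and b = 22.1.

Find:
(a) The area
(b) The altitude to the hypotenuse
(a) The legs are perpendicular, so Area = ½·a·b = ½·6.2·22.1 = ½·137.02 = 68.51
(b) Hypotenuse c = √(a² + b²) = √(38.44 + 488.41) = √526.85 ≈ 22.9532
    Area = ½·c·h_c  ⇒  h_c = 2·Area/c = 137.02/22.9532 ≈ 5.96953

Area = 68.51, h_c = 5.97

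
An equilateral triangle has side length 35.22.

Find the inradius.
r = Area/s with s the semi-perimeter.
Area = (√3/4)·35.22² = (√3/4)·1240.4484 ≈ 0.433013·1240.4484 ≈ 537.13
s = 3·35.22/2 = 52.83
r ≈ 537.13/52.83 ≈ 10.1671
(Equivalently r = side/(2√3) = 35.22/3.4641 ≈ 10.1671.)

r = 10.17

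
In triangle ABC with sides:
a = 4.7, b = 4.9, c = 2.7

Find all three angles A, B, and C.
Law of cosines for each angle (a² = 22.09, b² = 24.01, c² = 7.29):
cos(A) = (b² + c² − a²)/(2bc) = (24.01 + 7.29 − 22.09)/(2·4.9·2.7) = 9.21/26.46 ≈ 0.348073  ⇒  A ≈ 69.6305°
cos(B) = (a² + c² − b²)/(2ac) = (22.09 + 7.29 − 24.01)/(2·4.7·2.7) = 5.37/25.38 ≈ 0.211584  ⇒  B ≈ 77.7848°
cos(C) = (a² + b² − c²)/(2ab) = (22.09 + 24.01 − 7.29)/(2·4.7·4.9) = 38.81/46.06 ≈ 0.842597  ⇒  C ≈ 32.5847°
Check: A + B + C ≈ 180°

A = 69.63°, B = 77.78°, C = 32.58°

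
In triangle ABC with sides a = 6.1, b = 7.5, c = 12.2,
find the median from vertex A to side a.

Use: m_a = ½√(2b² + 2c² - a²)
m_a = ½√(2·7.5² + 2·12.2² − 6.1²) = ½√(2·56.25 + 2·148.84 − 37.21) = ½√(112.5 + 297.68 − 37.21) = ½√372.97
√372.97 ≈ 19.3124, so m_a ≈ 9.65622

m_a = 9.656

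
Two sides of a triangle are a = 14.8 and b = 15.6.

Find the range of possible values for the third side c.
Triangle inequality: |a − b| < c < a + b
|a − b| = |14.8 − 15.6| = 0.8
a + b = 14.8 + 15.6 = 30.4

0.8 < c < 30.4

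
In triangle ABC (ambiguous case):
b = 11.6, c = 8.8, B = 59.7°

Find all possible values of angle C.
b/sin(B) = c/sin(C)  ⇒  sin(C) = c·sin(B)/b = 8.8·sin(59.7°)/11.6
sin(59.7°) ≈ 0.863396
sin(C) ≈ 8.8·0.863396/11.6 ≈ 7.59788/11.6 ≈ 0.65499
Candidate 1: C₁ = arcsin(0.65499) ≈ 40.9189°  →  A = 180° − 59.7° − 40.9189° ≈ 79.3811° > 0, valid
Candidate 2: C₂ = 180° − C₁ ≈ 139.081°  →  A = 180° − 59.7° − 139.081° ≈ -18.7811° ≤ 0, not a valid triangle

C = 40.92° (one solution)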